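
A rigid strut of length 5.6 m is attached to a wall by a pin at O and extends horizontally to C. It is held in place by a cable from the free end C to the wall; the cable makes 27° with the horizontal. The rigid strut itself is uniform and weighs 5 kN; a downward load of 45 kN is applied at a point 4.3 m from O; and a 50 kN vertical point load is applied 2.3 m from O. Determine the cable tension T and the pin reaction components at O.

ΣM about O: T·sin27°·5.6 − 5·2.8 − 45·4.3 − 50·2.3 = 0 → T = 322.5/(5.6·0.45399) = 126.851 ≈ 126.9 kN.
ΣF_x = 0: O_x − T·cos27° = 0 → O_x = 126.851 × 0.891007 = 113.0 kN.
ΣF_y = 0: O_y + T·sin27° − 5 − 45 − 50 = 0 → O_y = 100 − 126.851 × 0.45399 = 42.41 kN.

T = 126.9 kN, O_x = 113.0 kN, O_y = 42.41 kN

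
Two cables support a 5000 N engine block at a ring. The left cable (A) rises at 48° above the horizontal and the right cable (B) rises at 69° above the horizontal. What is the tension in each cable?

T_A = 2011 N, T_B = 3755 N

ΣF_x = 0: −T_A·cos48° + T_B·cos69° = 0 → T_B = 1.86716·T_A.
ΣF_y = 0: T_A·sin48° + T_B·sin69° = 5000.
Substitute: T_A·(0.743145 + 1.86716·0.93358) = 5000 → T_A = 2011.03 ≈ 2011 N.
Then T_B = 1.86716 × 2011.03 = 3755 N.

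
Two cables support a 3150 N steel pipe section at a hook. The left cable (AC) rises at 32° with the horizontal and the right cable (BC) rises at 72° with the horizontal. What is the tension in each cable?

T_AC = 1003 N, T_BC = 2753 N

ΣF_x = 0: −T_AC·cos32° + T_BC·cos72° = 0 → T_BC = 2.74434·T_AC.
ΣF_y = 0: T_AC·sin32° + T_BC·sin72° = 3150.
Substitute: T_AC·(0.529919 + 2.74434·0.951057) = 3150 → T_AC = 1003.2 ≈ 1003 N.
Then T_BC = 2.74434 × 1003.2 = 2753 N.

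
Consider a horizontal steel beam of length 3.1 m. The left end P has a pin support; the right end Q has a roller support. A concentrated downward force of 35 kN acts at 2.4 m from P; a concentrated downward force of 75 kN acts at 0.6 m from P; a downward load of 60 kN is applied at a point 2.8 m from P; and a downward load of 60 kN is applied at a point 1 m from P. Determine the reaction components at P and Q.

P_x = 0, P_y = 114.8 kN, Q_y = 115.2 kN

Moments about P: Q_y·3.1 − 35·2.4 − 75·0.6 − 60·2.8 − 60·1 = 0 → Q_y = 357/3.1 = 115.161 ≈ 115.2 kN.
ΣF_y = 0: P_y + 115.161 − 35 − 75 − 60 − 60 = 0 → P_y = 114.8 kN.
ΣF_x = 0: no horizontal applied forces, so P_x = 0.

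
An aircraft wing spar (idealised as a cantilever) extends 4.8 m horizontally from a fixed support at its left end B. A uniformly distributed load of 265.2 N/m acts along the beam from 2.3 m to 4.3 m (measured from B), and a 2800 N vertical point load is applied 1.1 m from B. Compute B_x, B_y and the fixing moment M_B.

B_x = 0, B_y = 3330 N, M_B = 4830 N·m

Resultant of the distributed load: 265.2 × 2 = 530.4 N at 3.3 m from B.
ΣF_x = 0: B_x = 0.
ΣF_y = 0: B_y − 265.2·2 − 2800 = 0 → B_y = 3330 N.
ΣM about B: M_B − (265.2·2)·3.3 − 2800·1.1 = 0 → M_B = 4830 N·m.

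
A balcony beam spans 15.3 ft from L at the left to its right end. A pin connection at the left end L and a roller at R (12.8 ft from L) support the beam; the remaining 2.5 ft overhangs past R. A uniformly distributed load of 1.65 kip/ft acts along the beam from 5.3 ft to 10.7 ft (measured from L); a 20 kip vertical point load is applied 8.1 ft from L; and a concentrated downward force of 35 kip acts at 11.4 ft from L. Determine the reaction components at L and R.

L_x = 0, L_y = 14.51 kip, R_y = 49.40 kip

Resultant of the distributed load: 1.65 × 5.4 = 8.91 kip at 8 ft from L.
Taking moments about L: R_y·12.8 − (1.65·5.4)·8 − 20·8.1 − 35·11.4 = 0 → R_y = 632.28/12.8 = 49.3969 ≈ 49.40 kip.
ΣF_y = 0: L_y + 49.3969 − 1.65·5.4 − 20 − 35 = 0 → L_y = 14.51 kip.
ΣF_x = 0: no horizontal applied forces, so L_x = 0.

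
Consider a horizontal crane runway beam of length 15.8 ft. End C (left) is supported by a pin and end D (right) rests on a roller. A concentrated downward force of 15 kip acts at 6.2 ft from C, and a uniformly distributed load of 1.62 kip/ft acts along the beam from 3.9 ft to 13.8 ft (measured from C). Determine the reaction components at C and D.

Resultant of the distributed load: 1.62 × 9.9 = 16.038 kip at 8.85 ft from C.
Moments about C: D_y·15.8 − 15·6.2 − (1.62·9.9)·8.85 = 0 → D_y = 234.9363/15.8 = 14.8694 ≈ 14.87 kip.
ΣF_y = 0: C_y + 14.8694 − 15 − 1.62·9.9 = 0 → C_y = 16.17 kip.
ΣF_x = 0: no horizontal applied forces, so C_x = 0.

C_x = 0, C_y = 16.17 kip, D_y = 14.87 kip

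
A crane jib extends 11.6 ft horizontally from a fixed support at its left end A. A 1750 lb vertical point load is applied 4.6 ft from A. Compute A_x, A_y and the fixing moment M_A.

A_x = 0, A_y = 1750 lb, M_A = 8050 lb·ft

ΣF_x = 0: A_x = 0.
ΣF_y = 0: A_y − 1750 = 0 → A_y = 1750 lb.
ΣM about A: M_A − 1750·4.6 = 0 → M_A = 8050 lb·ft.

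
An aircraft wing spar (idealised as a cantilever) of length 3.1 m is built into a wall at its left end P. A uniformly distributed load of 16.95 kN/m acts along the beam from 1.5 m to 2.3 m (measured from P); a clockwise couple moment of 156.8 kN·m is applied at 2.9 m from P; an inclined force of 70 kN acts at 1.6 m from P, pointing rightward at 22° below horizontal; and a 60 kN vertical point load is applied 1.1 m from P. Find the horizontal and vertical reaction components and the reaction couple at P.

P_x = -64.90 kN, P_y = 99.78 kN, M_P = 290.5 kN·m

Resultant of the distributed load: 16.95 × 0.8 = 13.56 kN at 1.9 m from P.
ΣF_x = 0: P_x + 70·cos22° = 0 → P_x = -64.90 kN.
ΣF_y = 0: P_y − 16.95·0.8 − 70·sin22° − 60 = 0 → P_y = 99.78 kN.
ΣM about P: M_P − (16.95·0.8)·1.9 − 156.8 − 70·sin22°·1.6 − 60·1.1 = 0 → M_P = 290.5 kN·m.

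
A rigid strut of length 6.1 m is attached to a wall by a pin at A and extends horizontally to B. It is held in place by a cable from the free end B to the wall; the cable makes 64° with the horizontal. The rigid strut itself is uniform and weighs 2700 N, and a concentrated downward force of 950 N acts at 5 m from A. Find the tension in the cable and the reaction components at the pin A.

ΣM about A: T·sin64°·6.1 − 2700·3.05 − 950·5 = 0 → T = 12985/(6.1·0.898794) = 2368.38 ≈ 2368 N.
ΣF_x = 0: A_x − T·cos64° = 0 → A_x = 2368.38 × 0.438371 = 1038 N.
ΣF_y = 0: A_y + T·sin64° − 2700 − 950 = 0 → A_y = 3650 − 2368.38 × 0.898794 = 1521 N.

T = 2368 N, A_x = 1038 N, A_y = 1521 N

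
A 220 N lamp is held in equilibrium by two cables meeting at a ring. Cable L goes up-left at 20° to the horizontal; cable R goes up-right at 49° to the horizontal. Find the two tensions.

ΣF_x = 0: −T_L·cos20° + T_R·cos49° = 0 → T_R = 1.43233·T_L.
ΣF_y = 0: T_L·sin20° + T_R·sin49° = 220.
Substitute: T_L·(0.34202 + 1.43233·0.75471) = 220 → T_L = 154.601 ≈ 154.6 N.
Then T_R = 1.43233 × 154.601 = 221.4 N.

T_L = 154.6 N, T_R = 221.4 N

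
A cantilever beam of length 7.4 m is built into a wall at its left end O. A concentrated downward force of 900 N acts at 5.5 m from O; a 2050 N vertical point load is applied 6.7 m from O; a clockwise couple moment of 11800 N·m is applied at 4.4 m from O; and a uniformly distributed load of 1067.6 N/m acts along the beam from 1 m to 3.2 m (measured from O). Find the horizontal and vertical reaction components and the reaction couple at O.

Resultant of the distributed load: 1067.6 × 2.2 = 2348.72 N at 2.1 m from O.
ΣF_x = 0: O_x = 0.
ΣF_y = 0: O_y − 900 − 2050 − 1067.6·2.2 = 0 → O_y = 5299 N.
ΣM about O: M_O − 900·5.5 − 2050·6.7 − 11800 − (1067.6·2.2)·2.1 = 0 → M_O = 35420 N·m.

O_x = 0, O_y = 5299 N, M_O = 35420 N·m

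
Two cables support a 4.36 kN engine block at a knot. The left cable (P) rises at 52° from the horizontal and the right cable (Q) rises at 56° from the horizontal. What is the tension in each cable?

T_P = 2.564 kN, T_Q = 2.822 kN

ΣF_x = 0: −T_P·cos52° + T_Q·cos56° = 0 → T_Q = 1.10098·T_P.
ΣF_y = 0: T_P·sin52° + T_Q·sin56° = 4.36.
Substitute: T_P·(0.788011 + 1.10098·0.829038) = 4.36 → T_P = 2.56355 ≈ 2.564 kN.
Then T_Q = 1.10098 × 2.56355 = 2.822 kN.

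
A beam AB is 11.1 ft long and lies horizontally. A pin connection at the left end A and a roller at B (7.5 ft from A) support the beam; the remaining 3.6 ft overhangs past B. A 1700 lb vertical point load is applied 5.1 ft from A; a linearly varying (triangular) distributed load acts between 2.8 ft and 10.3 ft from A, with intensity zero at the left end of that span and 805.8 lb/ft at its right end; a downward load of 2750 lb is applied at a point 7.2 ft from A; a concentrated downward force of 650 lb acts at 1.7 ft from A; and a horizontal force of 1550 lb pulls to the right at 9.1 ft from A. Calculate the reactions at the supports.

A_x = -1550 lb, A_y = 1036 lb, B_y = 7086 lb

Resultant of the triangular load: ½ × 805.8 × 7.5 = 3021.75 lb, acting at 7.8 ft from A (one-third of the span from the peak).
Moments about A: B_y·7.5 − 1700·5.1 − (½·805.8·7.5)·7.8 − 2750·7.2 − 650·1.7 = 0 → B_y = 53144.65/7.5 = 7085.95 ≈ 7086 lb.
ΣF_y = 0: A_y + 7085.95 − 1700 − ½·805.8·7.5 − 2750 − 650 = 0 → A_y = 1036 lb.
ΣF_x = 0: A_x + 1550 = 0 → A_x = -1550 lb.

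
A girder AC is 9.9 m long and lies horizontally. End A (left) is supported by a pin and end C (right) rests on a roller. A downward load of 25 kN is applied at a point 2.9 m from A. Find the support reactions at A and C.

ΣM about A: C_y·9.9 − 25·2.9 = 0 → C_y = 72.5/9.9 = 7.32323 ≈ 7.323 kN.
ΣF_y = 0: A_y + 7.32323 − 25 = 0 → A_y = 17.68 kN.
ΣF_x = 0: no horizontal applied forces, so A_x = 0.

A_x = 0, A_y = 17.68 kN, C_y = 7.323 kN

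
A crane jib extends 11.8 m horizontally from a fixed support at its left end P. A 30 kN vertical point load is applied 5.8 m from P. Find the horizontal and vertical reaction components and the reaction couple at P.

P_x = 0, P_y = 30.00 kN, M_P = 174.0 kN·m

ΣF_x = 0: P_x = 0.
ΣF_y = 0: P_y − 30 = 0 → P_y = 30.00 kN.
ΣM about P: M_P − 30·5.8 = 0 → M_P = 174.0 kN·m.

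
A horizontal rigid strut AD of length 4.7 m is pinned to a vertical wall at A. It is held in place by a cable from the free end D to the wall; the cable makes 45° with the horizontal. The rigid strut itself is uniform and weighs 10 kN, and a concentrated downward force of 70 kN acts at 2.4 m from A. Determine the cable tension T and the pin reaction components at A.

ΣM about A: T·sin45°·4.7 − 10·2.35 − 70·2.4 = 0 → T = 191.5/(4.7·0.707107) = 57.6217 ≈ 57.62 kN.
ΣF_x = 0: A_x − T·cos45° = 0 → A_x = 57.6217 × 0.707107 = 40.74 kN.
ΣF_y = 0: A_y + T·sin45° − 10 − 70 = 0 → A_y = 80 − 57.6217 × 0.707107 = 39.26 kN.

T = 57.62 kN, A_x = 40.74 kN, A_y = 39.26 kN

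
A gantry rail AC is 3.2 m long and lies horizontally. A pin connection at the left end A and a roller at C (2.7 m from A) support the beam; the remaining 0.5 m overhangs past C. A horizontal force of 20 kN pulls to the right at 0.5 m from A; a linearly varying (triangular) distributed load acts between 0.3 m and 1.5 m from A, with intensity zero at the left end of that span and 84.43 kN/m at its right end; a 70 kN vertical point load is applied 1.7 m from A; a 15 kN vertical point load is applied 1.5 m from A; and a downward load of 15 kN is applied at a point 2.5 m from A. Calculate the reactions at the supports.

Resultant of the triangular load: ½ × 84.43 × 1.2 = 50.658 kN, acting at 1.1 m from A (one-third of the span from the peak).
Moments about A: C_y·2.7 − (½·84.43·1.2)·1.1 − 70·1.7 − 15·1.5 − 15·2.5 = 0 → C_y = 234.7238/2.7 = 86.9347 ≈ 86.93 kN.
ΣF_y = 0: A_y + 86.9347 − ½·84.43·1.2 − 70 − 15 − 15 = 0 → A_y = 63.72 kN.
ΣF_x = 0: A_x + 20 = 0 → A_x = -20.00 kN.

A_x = -20.00 kN, A_y = 63.72 kN, C_y = 86.93 kN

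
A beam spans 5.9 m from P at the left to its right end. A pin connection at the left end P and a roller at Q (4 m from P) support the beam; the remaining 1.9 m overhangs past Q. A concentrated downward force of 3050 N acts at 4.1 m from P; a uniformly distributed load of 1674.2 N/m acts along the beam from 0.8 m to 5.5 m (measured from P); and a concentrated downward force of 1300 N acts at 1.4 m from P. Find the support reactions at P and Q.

Resultant of the distributed load: 1674.2 × 4.7 = 7868.74 N at 3.15 m from P.
Taking moments about P: Q_y·4 − 3050·4.1 − (1674.2·4.7)·3.15 − 1300·1.4 = 0 → Q_y = 39111.531/4 = 9777.88 ≈ 9778 N.
ΣF_y = 0: P_y + 9777.88 − 3050 − 1674.2·4.7 − 1300 = 0 → P_y = 2441 N.
ΣF_x = 0: no horizontal applied forces, so P_x = 0.

P_x = 0, P_y = 2441 N, Q_y = 9778 N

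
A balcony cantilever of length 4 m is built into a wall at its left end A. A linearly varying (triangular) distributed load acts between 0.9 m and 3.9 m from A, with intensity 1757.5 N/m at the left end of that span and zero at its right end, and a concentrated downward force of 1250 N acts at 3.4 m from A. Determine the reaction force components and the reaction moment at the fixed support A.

A_x = 0, A_y = 3886 N, M_A = 9259 N·m

Resultant of the triangular load: ½ × 1757.5 × 3 = 2636.25 N, acting at 1.9 m from A (one-third of the span from the peak).
ΣF_x = 0: A_x = 0.
ΣF_y = 0: A_y − ½·1757.5·3 − 1250 = 0 → A_y = 3886 N.
ΣM about A: M_A − (½·1757.5·3)·1.9 − 1250·3.4 = 0 → M_A = 9259 N·m.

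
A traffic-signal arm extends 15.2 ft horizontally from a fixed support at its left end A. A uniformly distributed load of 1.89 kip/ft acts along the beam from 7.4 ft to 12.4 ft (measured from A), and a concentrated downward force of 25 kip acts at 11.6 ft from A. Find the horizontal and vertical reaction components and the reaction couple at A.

A_x = 0, A_y = 34.45 kip, M_A = 383.6 kip·ft

Resultant of the distributed load: 1.89 × 5 = 9.45 kip at 9.9 ft from A.
ΣF_x = 0: A_x = 0.
ΣF_y = 0: A_y − 1.89·5 − 25 = 0 → A_y = 34.45 kip.
ΣM about A: M_A − (1.89·5)·9.9 − 25·11.6 = 0 → M_A = 383.6 kip·ft.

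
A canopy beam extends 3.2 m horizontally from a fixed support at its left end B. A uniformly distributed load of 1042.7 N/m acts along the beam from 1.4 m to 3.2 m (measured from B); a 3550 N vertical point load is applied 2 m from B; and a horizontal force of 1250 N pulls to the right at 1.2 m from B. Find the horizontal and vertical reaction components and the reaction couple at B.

Resultant of the distributed load: 1042.7 × 1.8 = 1876.86 N at 2.3 m from B.
ΣF_x = 0: B_x + 1250 = 0 → B_x = -1250 N.
ΣF_y = 0: B_y − 1042.7·1.8 − 3550 = 0 → B_y = 5427 N.
ΣM about B: M_B − (1042.7·1.8)·2.3 − 3550·2 = 0 → M_B = 11420 N·m.

B_x = -1250 N, B_y = 5427 N, M_B = 11420 N·m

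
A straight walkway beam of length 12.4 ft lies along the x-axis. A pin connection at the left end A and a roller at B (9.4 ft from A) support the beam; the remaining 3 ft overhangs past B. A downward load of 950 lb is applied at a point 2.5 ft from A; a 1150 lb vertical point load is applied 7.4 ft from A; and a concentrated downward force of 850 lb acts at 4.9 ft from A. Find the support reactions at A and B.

A_x = 0, A_y = 1349 lb, B_y = 1601 lb

Taking moments about A: B_y·9.4 − 950·2.5 − 1150·7.4 − 850·4.9 = 0 → B_y = 15050/9.4 = 1601.06 ≈ 1601 lb.
ΣF_y = 0: A_y + 1601.06 − 950 − 1150 − 850 = 0 → A_y = 1349 lb.
ΣF_x = 0: no horizontal applied forces, so A_x = 0.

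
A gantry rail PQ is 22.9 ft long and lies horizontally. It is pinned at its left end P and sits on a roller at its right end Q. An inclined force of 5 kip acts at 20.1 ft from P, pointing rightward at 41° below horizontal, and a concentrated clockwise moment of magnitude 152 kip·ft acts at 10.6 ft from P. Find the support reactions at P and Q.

Moments about P: Q_y·22.9 − 5·sin41°·20.1 − 152 = 0 → Q_y = 217.934/22.9 = 9.51677 ≈ 9.517 kip.
ΣF_y = 0: P_y + 9.51677 − 5·sin41° = 0 → P_y = -6.236 kip.
ΣF_x = 0: P_x + 5·cos41° = 0 → P_x = -3.774 kip.

P_x = -3.774 kip, P_y = -6.236 kip, Q_y = 9.517 kip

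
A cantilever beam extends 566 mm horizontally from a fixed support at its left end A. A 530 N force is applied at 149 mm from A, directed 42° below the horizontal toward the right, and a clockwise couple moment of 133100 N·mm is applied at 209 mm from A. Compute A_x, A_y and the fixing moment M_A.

A_x = -393.9 N, A_y = 354.6 N, M_A = 185900 N·mm

ΣF_x = 0: A_x + 530·cos42° = 0 → A_x = -393.9 N.
ΣF_y = 0: A_y − 530·sin42° = 0 → A_y = 354.6 N.
ΣM about A: M_A − 530·sin42°·149 − 133100 = 0 → M_A = 185900 N·mm.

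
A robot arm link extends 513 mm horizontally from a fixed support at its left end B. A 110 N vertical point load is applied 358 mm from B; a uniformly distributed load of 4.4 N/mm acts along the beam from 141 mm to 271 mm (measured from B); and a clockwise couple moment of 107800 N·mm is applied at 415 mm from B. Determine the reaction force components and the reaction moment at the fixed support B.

Resultant of the distributed load: 4.4 × 130 = 572 N at 206 mm from B.
ΣF_x = 0: B_x = 0.
ΣF_y = 0: B_y − 110 − 4.4·130 = 0 → B_y = 682.0 N.
ΣM about B: M_B − 110·358 − (4.4·130)·206 − 107800 = 0 → M_B = 265000 N·mm.

B_x = 0, B_y = 682.0 N, M_B = 265000 N·mm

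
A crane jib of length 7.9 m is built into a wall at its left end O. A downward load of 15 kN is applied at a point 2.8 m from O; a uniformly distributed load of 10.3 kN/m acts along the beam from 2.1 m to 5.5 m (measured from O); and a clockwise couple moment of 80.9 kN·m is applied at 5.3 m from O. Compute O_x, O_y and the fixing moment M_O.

Resultant of the distributed load: 10.3 × 3.4 = 35.02 kN at 3.8 m from O.
ΣF_x = 0: O_x = 0.
ΣF_y = 0: O_y − 15 − 10.3·3.4 = 0 → O_y = 50.02 kN.
ΣM about O: M_O − 15·2.8 − (10.3·3.4)·3.8 − 80.9 = 0 → M_O = 256.0 kN·m.

O_x = 0, O_y = 50.02 kN, M_O = 256.0 kN·m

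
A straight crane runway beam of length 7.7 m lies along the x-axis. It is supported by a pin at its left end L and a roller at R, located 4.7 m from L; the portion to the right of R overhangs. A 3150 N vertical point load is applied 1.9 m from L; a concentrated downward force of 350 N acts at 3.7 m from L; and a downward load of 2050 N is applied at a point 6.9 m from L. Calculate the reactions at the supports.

Taking moments about L: R_y·4.7 − 3150·1.9 − 350·3.7 − 2050·6.9 = 0 → R_y = 21425/4.7 = 4558.51 ≈ 4559 N.
ΣF_y = 0: L_y + 4558.51 − 3150 − 350 − 2050 = 0 → L_y = 991.5 N.
ΣF_x = 0: no horizontal applied forces, so L_x = 0.

L_x = 0, L_y = 991.5 N, R_y = 4559 N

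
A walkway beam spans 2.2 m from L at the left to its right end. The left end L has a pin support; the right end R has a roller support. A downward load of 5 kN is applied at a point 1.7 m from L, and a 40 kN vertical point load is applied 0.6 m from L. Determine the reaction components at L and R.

L_x = 0, L_y = 30.23 kN, R_y = 14.77 kN

Taking moments about L: R_y·2.2 − 5·1.7 − 40·0.6 = 0 → R_y = 32.5/2.2 = 14.7727 ≈ 14.77 kN.
ΣF_y = 0: L_y + 14.7727 − 5 − 40 = 0 → L_y = 30.23 kN.
ΣF_x = 0: no horizontal applied forces, so L_x = 0.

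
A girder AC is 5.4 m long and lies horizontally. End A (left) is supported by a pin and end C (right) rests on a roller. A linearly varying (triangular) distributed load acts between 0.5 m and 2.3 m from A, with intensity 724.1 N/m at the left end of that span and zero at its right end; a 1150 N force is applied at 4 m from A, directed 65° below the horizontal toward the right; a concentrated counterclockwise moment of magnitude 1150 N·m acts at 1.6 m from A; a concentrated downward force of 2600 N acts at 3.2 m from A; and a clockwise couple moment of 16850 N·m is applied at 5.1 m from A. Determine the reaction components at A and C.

Resultant of the triangular load: ½ × 724.1 × 1.8 = 651.69 N, acting at 1.1 m from A (one-third of the span from the peak).
Moments about A: C_y·5.4 − (½·724.1·1.8)·1.1 − 1150·sin65°·4 + 1150 − 2600·3.2 − 16850 = 0 → C_y = 28905.9/5.4 = 5352.94 ≈ 5353 N.
ΣF_y = 0: A_y + 5352.94 − ½·724.1·1.8 − 1150·sin65° − 2600 = 0 → A_y = -1059 N.
ΣF_x = 0: A_x + 1150·cos65° = 0 → A_x = -486.0 N.

A_x = -486.0 N, A_y = -1059 N, C_y = 5353 N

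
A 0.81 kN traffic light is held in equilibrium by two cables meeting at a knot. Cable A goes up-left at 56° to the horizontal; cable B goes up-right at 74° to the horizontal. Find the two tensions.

T_A = 0.2915 kN, T_B = 0.5913 kN

ΣF_x = 0: −T_A·cos56° + T_B·cos74° = 0 → T_B = 2.02873·T_A.
ΣF_y = 0: T_A·sin56° + T_B·sin74° = 0.81.
Substitute: T_A·(0.829038 + 2.02873·0.961262) = 0.81 → T_A = 0.291453 ≈ 0.2915 kN.
Then T_B = 2.02873 × 0.291453 = 0.5913 kN.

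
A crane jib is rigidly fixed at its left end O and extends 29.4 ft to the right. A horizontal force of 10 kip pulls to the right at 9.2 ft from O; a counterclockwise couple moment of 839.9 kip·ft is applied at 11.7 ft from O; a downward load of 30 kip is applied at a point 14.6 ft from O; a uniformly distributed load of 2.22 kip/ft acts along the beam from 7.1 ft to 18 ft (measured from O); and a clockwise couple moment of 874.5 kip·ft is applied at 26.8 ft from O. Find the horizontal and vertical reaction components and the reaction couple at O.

Resultant of the distributed load: 2.22 × 10.9 = 24.198 kip at 12.55 ft from O.
ΣF_x = 0: O_x + 10 = 0 → O_x = -10.00 kip.
ΣF_y = 0: O_y − 30 − 2.22·10.9 = 0 → O_y = 54.20 kip.
ΣM about O: M_O + 839.9 − 30·14.6 − (2.22·10.9)·12.55 − 874.5 = 0 → M_O = 776.3 kip·ft.

O_x = -10.00 kip, O_y = 54.20 kip, M_O = 776.3 kip·ft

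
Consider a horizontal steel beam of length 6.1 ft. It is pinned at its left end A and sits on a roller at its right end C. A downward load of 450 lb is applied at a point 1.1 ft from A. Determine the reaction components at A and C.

Moments about A: C_y·6.1 − 450·1.1 = 0 → C_y = 495/6.1 = 81.1475 ≈ 81.15 lb.
ΣF_y = 0: A_y + 81.1475 − 450 = 0 → A_y = 368.9 lb.
ΣF_x = 0: no horizontal applied forces, so A_x = 0.

A_x = 0, A_y = 368.9 lb, C_y = 81.15 lb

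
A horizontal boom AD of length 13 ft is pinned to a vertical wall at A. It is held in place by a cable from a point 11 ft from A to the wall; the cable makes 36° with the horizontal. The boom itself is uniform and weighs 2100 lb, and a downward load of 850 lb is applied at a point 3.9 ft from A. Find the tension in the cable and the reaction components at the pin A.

T = 2624 lb, A_x = 2123 lb, A_y = 1408 lb

ΣM about A: T·sin36°·11 − 2100·6.5 − 850·3.9 = 0 → T = 16965/(11·0.587785) = 2623.87 ≈ 2624 lb.
ΣF_x = 0: A_x − T·cos36° = 0 → A_x = 2623.87 × 0.809017 = 2123 lb.
ΣF_y = 0: A_y + T·sin36° − 2100 − 850 = 0 → A_y = 2950 − 2623.87 × 0.587785 = 1408 lb.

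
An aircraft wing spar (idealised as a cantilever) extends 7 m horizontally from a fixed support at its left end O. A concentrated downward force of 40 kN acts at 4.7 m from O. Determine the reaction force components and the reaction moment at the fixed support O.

O_x = 0, O_y = 40.00 kN, M_O = 188.0 kN·m

ΣF_x = 0: O_x = 0.
ΣF_y = 0: O_y − 40 = 0 → O_y = 40.00 kN.
ΣM about O: M_O − 40·4.7 = 0 → M_O = 188.0 kN·m.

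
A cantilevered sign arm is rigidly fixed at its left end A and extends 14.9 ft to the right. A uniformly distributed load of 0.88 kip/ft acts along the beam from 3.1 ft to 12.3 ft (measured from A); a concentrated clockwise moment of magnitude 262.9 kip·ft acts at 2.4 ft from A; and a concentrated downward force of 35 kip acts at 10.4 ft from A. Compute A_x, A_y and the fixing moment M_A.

Resultant of the distributed load: 0.88 × 9.2 = 8.096 kip at 7.7 ft from A.
ΣF_x = 0: A_x = 0.
ΣF_y = 0: A_y − 0.88·9.2 − 35 = 0 → A_y = 43.10 kip.
ΣM about A: M_A − (0.88·9.2)·7.7 − 262.9 − 35·10.4 = 0 → M_A = 689.2 kip·ft.

A_x = 0, A_y = 43.10 kip, M_A = 689.2 kip·ft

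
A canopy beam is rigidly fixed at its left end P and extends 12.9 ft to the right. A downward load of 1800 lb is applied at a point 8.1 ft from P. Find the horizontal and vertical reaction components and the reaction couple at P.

P_x = 0, P_y = 1800 lb, M_P = 14580 lb·ft

ΣF_x = 0: P_x = 0.
ΣF_y = 0: P_y − 1800 = 0 → P_y = 1800 lb.
ΣM about P: M_P − 1800·8.1 = 0 → M_P = 14580 lb·ft.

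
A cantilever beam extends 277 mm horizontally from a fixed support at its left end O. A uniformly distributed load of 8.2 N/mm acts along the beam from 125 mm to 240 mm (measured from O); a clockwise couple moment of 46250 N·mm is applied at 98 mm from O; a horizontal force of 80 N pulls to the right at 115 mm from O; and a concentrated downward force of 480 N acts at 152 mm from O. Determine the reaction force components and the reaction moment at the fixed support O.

O_x = -80.00 N, O_y = 1423 N, M_O = 291300 N·mm

Resultant of the distributed load: 8.2 × 115 = 943 N at 182.5 mm from O.
ΣF_x = 0: O_x + 80 = 0 → O_x = -80.00 N.
ΣF_y = 0: O_y − 8.2·115 − 480 = 0 → O_y = 1423 N.
ΣM about O: M_O − (8.2·115)·182.5 − 46250 − 480·152 = 0 → M_O = 291300 N·mm.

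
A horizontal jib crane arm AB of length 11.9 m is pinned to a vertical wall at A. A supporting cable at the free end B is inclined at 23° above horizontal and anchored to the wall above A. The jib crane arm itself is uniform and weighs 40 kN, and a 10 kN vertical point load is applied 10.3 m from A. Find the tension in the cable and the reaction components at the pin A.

ΣM about A: T·sin23°·11.9 − 40·5.95 − 10·10.3 = 0 → T = 341/(11.9·0.390731) = 73.3381 ≈ 73.34 kN.
ΣF_x = 0: A_x − T·cos23° = 0 → A_x = 73.3381 × 0.920505 = 67.51 kN.
ΣF_y = 0: A_y + T·sin23° − 40 − 10 = 0 → A_y = 50 − 73.3381 × 0.390731 = 21.34 kN.

T = 73.34 kN, A_x = 67.51 kN, A_y = 21.34 kN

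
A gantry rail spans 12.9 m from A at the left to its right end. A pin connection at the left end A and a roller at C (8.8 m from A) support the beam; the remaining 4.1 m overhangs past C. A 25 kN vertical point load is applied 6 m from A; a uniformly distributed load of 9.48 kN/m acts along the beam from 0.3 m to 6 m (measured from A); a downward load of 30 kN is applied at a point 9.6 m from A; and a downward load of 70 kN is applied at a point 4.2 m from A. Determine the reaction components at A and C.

A_x = 0, A_y = 76.51 kN, C_y = 102.5 kN

Resultant of the distributed load: 9.48 × 5.7 = 54.036 kN at 3.15 m from A.
Taking moments about A: C_y·8.8 − 25·6 − (9.48·5.7)·3.15 − 30·9.6 − 70·4.2 = 0 → C_y = 902.2134/8.8 = 102.524 ≈ 102.5 kN.
ΣF_y = 0: A_y + 102.524 − 25 − 9.48·5.7 − 30 − 70 = 0 → A_y = 76.51 kN.
ΣF_x = 0: no horizontal applied forces, so A_x = 0.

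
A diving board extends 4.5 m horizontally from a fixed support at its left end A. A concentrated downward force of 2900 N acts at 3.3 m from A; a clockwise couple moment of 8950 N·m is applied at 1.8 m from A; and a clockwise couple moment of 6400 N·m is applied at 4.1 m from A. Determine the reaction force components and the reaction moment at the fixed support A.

ΣF_x = 0: A_x = 0.
ΣF_y = 0: A_y − 2900 = 0 → A_y = 2900 N.
ΣM about A: M_A − 2900·3.3 − 8950 − 6400 = 0 → M_A = 24920 N·m.

A_x = 0, A_y = 2900 N, M_A = 24920 N·m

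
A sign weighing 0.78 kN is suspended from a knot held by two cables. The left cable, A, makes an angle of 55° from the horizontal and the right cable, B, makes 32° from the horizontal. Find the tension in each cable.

T_A = 0.6624 kN, T_B = 0.4480 kN

ΣF_x = 0: −T_A·cos55° + T_B·cos32° = 0 → T_B = 0.676349·T_A.
ΣF_y = 0: T_A·sin55° + T_B·sin32° = 0.78.
Substitute: T_A·(0.819152 + 0.676349·0.529919) = 0.78 → T_A = 0.662385 ≈ 0.6624 kN.
Then T_B = 0.676349 × 0.662385 = 0.4480 kN.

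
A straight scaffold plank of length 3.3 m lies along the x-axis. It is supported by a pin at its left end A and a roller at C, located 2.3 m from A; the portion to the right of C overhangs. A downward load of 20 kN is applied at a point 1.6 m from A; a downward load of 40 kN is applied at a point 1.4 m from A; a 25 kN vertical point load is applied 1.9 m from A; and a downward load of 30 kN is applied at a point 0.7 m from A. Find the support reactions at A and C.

Taking moments about A: C_y·2.3 − 20·1.6 − 40·1.4 − 25·1.9 − 30·0.7 = 0 → C_y = 156.5/2.3 = 68.0435 ≈ 68.04 kN.
ΣF_y = 0: A_y + 68.0435 − 20 − 40 − 25 − 30 = 0 → A_y = 46.96 kN.
ΣF_x = 0: no horizontal applied forces, so A_x = 0.

A_x = 0, A_y = 46.96 kN, C_y = 68.04 kN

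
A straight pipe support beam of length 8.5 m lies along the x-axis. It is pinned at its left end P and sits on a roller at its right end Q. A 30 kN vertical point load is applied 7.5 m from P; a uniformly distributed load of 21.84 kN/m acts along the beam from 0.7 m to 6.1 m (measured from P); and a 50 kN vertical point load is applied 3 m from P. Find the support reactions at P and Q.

Resultant of the distributed load: 21.84 × 5.4 = 117.936 kN at 3.4 m from P.
ΣM about P: Q_y·8.5 − 30·7.5 − (21.84·5.4)·3.4 − 50·3 = 0 → Q_y = 775.9824/8.5 = 91.292 ≈ 91.29 kN.
ΣF_y = 0: P_y + 91.292 − 30 − 21.84·5.4 − 50 = 0 → P_y = 106.6 kN.
ΣF_x = 0: no horizontal applied forces, so P_x = 0.

P_x = 0, P_y = 106.6 kN, Q_y = 91.29 kN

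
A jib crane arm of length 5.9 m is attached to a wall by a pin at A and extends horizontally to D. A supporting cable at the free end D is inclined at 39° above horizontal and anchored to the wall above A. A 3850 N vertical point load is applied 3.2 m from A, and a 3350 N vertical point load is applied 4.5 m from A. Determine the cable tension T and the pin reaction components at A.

T = 7378 N, A_x = 5734 N, A_y = 2557 N

ΣM about A: T·sin39°·5.9 − 3850·3.2 − 3350·4.5 = 0 → T = 27395/(5.9·0.62932) = 7378.15 ≈ 7378 N.
ΣF_x = 0: A_x − T·cos39° = 0 → A_x = 7378.15 × 0.777146 = 5734 N.
ΣF_y = 0: A_y + T·sin39° − 3850 − 3350 = 0 → A_y = 7200 − 7378.15 × 0.62932 = 2557 N.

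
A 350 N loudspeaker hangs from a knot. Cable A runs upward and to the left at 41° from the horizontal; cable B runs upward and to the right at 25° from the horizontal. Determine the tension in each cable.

ΣF_x = 0: −T_A·cos41° + T_B·cos25° = 0 → T_B = 0.83273·T_A.
ΣF_y = 0: T_A·sin41° + T_B·sin25° = 350.
Substitute: T_A·(0.656059 + 0.83273·0.422618) = 350 → T_A = 347.227 ≈ 347.2 N.
Then T_B = 0.83273 × 347.227 = 289.1 N.

T_A = 347.2 N, T_B = 289.1 N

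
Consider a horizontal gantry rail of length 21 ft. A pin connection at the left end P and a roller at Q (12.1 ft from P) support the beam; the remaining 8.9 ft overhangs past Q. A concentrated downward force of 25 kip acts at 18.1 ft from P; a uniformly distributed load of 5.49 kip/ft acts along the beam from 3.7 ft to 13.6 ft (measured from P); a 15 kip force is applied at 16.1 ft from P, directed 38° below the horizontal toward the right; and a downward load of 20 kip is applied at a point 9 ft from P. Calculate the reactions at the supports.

Resultant of the distributed load: 5.49 × 9.9 = 54.351 kip at 8.65 ft from P.
ΣM about P: Q_y·12.1 − 25·18.1 − (5.49·9.9)·8.65 − 15·sin38°·16.1 − 20·9 = 0 → Q_y = 1251.32/12.1 = 103.415 ≈ 103.4 kip.
ΣF_y = 0: P_y + 103.415 − 25 − 5.49·9.9 − 15·sin38° − 20 = 0 → P_y = 5.171 kip.
ΣF_x = 0: P_x + 15·cos38° = 0 → P_x = -11.82 kip.

P_x = -11.82 kip, P_y = 5.171 kip, Q_y = 103.4 kip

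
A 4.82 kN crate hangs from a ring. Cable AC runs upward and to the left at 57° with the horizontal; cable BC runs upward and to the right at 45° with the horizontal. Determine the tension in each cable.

T_AC = 3.484 kN, T_BC = 2.684 kN

ΣF_x = 0: −T_AC·cos57° + T_BC·cos45° = 0 → T_BC = 0.770236·T_AC.
ΣF_y = 0: T_AC·sin57° + T_BC·sin45° = 4.82.
Substitute: T_AC·(0.838671 + 0.770236·0.707107) = 4.82 → T_AC = 3.4844 ≈ 3.484 kN.
Then T_BC = 0.770236 × 3.4844 = 2.684 kN.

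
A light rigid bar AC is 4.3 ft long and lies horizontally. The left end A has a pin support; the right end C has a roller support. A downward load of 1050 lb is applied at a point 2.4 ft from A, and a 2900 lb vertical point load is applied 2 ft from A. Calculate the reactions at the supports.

A_x = 0, A_y = 2015 lb, C_y = 1935 lb

ΣM about A: C_y·4.3 − 1050·2.4 − 2900·2 = 0 → C_y = 8320/4.3 = 1934.88 ≈ 1935 lb.
ΣF_y = 0: A_y + 1934.88 − 1050 − 2900 = 0 → A_y = 2015 lb.
ΣF_x = 0: no horizontal applied forces, so A_x = 0.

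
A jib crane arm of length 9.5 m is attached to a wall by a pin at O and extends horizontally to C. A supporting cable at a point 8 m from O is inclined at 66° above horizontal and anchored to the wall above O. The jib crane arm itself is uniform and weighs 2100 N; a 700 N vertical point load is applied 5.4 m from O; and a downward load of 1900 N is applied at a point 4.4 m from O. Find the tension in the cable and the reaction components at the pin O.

T = 3026 N, O_x = 1231 N, O_y = 1936 N

ΣM about O: T·sin66°·8 − 2100·4.75 − 700·5.4 − 1900·4.4 = 0 → T = 22115/(8·0.913545) = 3025.99 ≈ 3026 N.
ΣF_x = 0: O_x − T·cos66° = 0 → O_x = 3025.99 × 0.406737 = 1231 N.
ΣF_y = 0: O_y + T·sin66° − 2100 − 700 − 1900 = 0 → O_y = 4700 − 3025.99 × 0.913545 = 1936 N.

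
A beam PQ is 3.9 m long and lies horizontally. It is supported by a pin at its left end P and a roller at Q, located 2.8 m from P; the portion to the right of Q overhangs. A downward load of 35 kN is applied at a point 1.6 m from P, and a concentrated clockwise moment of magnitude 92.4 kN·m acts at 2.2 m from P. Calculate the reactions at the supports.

Taking moments about P: Q_y·2.8 − 35·1.6 − 92.4 = 0 → Q_y = 148.4/2.8 = 53.00 kN.
ΣF_y = 0: P_y + 53 − 35 = 0 → P_y = -18.00 kN.
ΣF_x = 0: no horizontal applied forces, so P_x = 0.

P_x = 0, P_y = -18.00 kN, Q_y = 53.00 kN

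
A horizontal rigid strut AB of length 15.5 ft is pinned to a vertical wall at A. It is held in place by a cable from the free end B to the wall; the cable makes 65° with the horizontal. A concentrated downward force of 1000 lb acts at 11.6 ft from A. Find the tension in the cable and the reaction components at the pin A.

ΣM about A: T·sin65°·15.5 − 1000·11.6 = 0 → T = 11600/(15.5·0.906308) = 825.754 ≈ 825.8 lb.
ΣF_x = 0: A_x − T·cos65° = 0 → A_x = 825.754 × 0.422618 = 349.0 lb.
ΣF_y = 0: A_y + T·sin65° − 1000 = 0 → A_y = 1000 − 825.754 × 0.906308 = 251.6 lb.

T = 825.8 lb, A_x = 349.0 lb, A_y = 251.6 lb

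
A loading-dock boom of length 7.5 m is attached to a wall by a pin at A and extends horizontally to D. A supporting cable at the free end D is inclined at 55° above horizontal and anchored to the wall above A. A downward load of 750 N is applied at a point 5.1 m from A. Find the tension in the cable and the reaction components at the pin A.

ΣM about A: T·sin55°·7.5 − 750·5.1 = 0 → T = 3825/(7.5·0.819152) = 622.595 ≈ 622.6 N.
ΣF_x = 0: A_x − T·cos55° = 0 → A_x = 622.595 × 0.573576 = 357.1 N.
ΣF_y = 0: A_y + T·sin55° − 750 = 0 → A_y = 750 − 622.595 × 0.819152 = 240.0 N.

T = 622.6 N, A_x = 357.1 N, A_y = 240.0 N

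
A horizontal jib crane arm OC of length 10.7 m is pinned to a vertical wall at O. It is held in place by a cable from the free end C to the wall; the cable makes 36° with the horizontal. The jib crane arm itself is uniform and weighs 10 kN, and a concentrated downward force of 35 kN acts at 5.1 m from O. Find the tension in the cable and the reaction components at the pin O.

ΣM about O: T·sin36°·10.7 − 10·5.35 − 35·5.1 = 0 → T = 232/(10.7·0.587785) = 36.8881 ≈ 36.89 kN.
ΣF_x = 0: O_x − T·cos36° = 0 → O_x = 36.8881 × 0.809017 = 29.84 kN.
ΣF_y = 0: O_y + T·sin36° − 10 − 35 = 0 → O_y = 45 − 36.8881 × 0.587785 = 23.32 kN.

T = 36.89 kN, O_x = 29.84 kN, O_y = 23.32 kN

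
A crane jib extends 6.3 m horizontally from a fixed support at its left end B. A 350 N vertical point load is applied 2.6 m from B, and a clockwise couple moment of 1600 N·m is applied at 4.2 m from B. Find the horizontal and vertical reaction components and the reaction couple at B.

ΣF_x = 0: B_x = 0.
ΣF_y = 0: B_y − 350 = 0 → B_y = 350.0 N.
ΣM about B: M_B − 350·2.6 − 1600 = 0 → M_B = 2510 N·m.

B_x = 0, B_y = 350.0 N, M_B = 2510 N·m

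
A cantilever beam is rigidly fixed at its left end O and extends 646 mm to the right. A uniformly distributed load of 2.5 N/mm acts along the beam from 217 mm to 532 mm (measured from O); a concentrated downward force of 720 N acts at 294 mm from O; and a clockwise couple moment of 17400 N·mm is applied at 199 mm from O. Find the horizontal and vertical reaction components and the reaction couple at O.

O_x = 0, O_y = 1508 N, M_O = 524000 N·mm

Resultant of the distributed load: 2.5 × 315 = 787.5 N at 374.5 mm from O.
ΣF_x = 0: O_x = 0.
ΣF_y = 0: O_y − 2.5·315 − 720 = 0 → O_y = 1508 N.
ΣM about O: M_O − (2.5·315)·374.5 − 720·294 − 17400 = 0 → M_O = 524000 N·mm.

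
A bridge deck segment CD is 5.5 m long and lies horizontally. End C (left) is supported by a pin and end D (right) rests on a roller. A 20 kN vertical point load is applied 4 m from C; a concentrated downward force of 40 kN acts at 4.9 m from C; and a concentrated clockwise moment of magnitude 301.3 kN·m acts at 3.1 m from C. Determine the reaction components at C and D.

Taking moments about C: D_y·5.5 − 20·4 − 40·4.9 − 301.3 = 0 → D_y = 577.3/5.5 = 104.964 ≈ 105.0 kN.
ΣF_y = 0: C_y + 104.964 − 20 − 40 = 0 → C_y = -44.96 kN.
ΣF_x = 0: no horizontal applied forces, so C_x = 0.

C_x = 0, C_y = -44.96 kN, D_y = 105.0 kN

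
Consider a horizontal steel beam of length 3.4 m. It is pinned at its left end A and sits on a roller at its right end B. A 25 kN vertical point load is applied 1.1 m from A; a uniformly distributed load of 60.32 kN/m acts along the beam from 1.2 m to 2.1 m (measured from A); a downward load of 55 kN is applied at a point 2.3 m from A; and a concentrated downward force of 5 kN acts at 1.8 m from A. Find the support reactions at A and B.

Resultant of the distributed load: 60.32 × 0.9 = 54.288 kN at 1.65 m from A.
Taking moments about A: B_y·3.4 − 25·1.1 − (60.32·0.9)·1.65 − 55·2.3 − 5·1.8 = 0 → B_y = 252.5752/3.4 = 74.2868 ≈ 74.29 kN.
ΣF_y = 0: A_y + 74.2868 − 25 − 60.32·0.9 − 55 − 5 = 0 → A_y = 65.00 kN.
ΣF_x = 0: no horizontal applied forces, so A_x = 0.

A_x = 0, A_y = 65.00 kN, B_y = 74.29 kN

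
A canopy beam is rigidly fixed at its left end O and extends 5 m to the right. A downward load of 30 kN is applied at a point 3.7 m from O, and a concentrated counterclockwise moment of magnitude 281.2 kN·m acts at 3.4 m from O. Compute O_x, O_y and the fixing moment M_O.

O_x = 0, O_y = 30.00 kN, M_O = -170.2 kN·m

ΣF_x = 0: O_x = 0.
ΣF_y = 0: O_y − 30 = 0 → O_y = 30.00 kN.
ΣM about O: M_O − 30·3.7 + 281.2 = 0 → M_O = -170.2 kN·m.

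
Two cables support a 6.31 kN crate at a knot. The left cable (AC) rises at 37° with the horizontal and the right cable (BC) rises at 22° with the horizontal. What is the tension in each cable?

T_AC = 6.825 kN, T_BC = 5.879 kN

ΣF_x = 0: −T_AC·cos37° + T_BC·cos22° = 0 → T_BC = 0.861356·T_AC.
ΣF_y = 0: T_AC·sin37° + T_BC·sin22° = 6.31.
Substitute: T_AC·(0.601815 + 0.861356·0.374607) = 6.31 → T_AC = 6.82542 ≈ 6.825 kN.
Then T_BC = 0.861356 × 6.82542 = 5.879 kN.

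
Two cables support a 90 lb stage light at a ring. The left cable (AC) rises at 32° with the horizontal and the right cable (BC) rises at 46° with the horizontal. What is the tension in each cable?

T_AC = 63.92 lb, T_BC = 78.03 lb

ΣF_x = 0: −T_AC·cos32° + T_BC·cos46° = 0 → T_BC = 1.22081·T_AC.
ΣF_y = 0: T_AC·sin32° + T_BC·sin46° = 90.
Substitute: T_AC·(0.529919 + 1.22081·0.71934) = 90 → T_AC = 63.9161 ≈ 63.92 lb.
Then T_BC = 1.22081 × 63.9161 = 78.03 lb.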